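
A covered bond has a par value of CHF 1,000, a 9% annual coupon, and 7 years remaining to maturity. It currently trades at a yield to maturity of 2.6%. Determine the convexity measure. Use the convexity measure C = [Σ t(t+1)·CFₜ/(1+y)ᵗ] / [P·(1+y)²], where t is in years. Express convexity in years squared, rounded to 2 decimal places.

With y = 0.026:
  t   CF        PV=CF/(1+0.026)^t    t·PV        t(t+1)·PV
  1        90.00        87.7193        87.7193         175.4386
  2        90.00        85.4964       170.9928         512.9784
  3        90.00        83.3298       249.9895         999.9578
  4        90.00        81.2181       324.8726       1,624.3629
  5        90.00        79.1600       395.7999       2,374.7996
  6        90.00        77.1540       462.9239       3,240.4672
  7     1,090.00       910.7412     6,375.1882      51,001.5059
  Σ                  1,404.8188     8,067.4862      59,929.5104
P = 1,404.8188.
Convexity = Σ t(t+1)·PV / [P·(1+y)²] = 59,929.5104 / (1,404.8188 × 1.052676) = 40.52525.

40.53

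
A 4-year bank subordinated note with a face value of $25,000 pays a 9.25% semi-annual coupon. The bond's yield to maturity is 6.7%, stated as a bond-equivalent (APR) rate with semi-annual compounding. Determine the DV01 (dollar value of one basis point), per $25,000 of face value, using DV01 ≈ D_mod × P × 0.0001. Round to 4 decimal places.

$9.1081

Periodic yield y = 0.0335.
  t   CF        PV=CF/(1+0.0335)^t    t·PV
  1     1,156.25     1,118.7712     1,118.7712
  2     1,156.25     1,082.5072     2,165.0144
  3     1,156.25     1,047.4187     3,142.2560
  4     1,156.25     1,013.4675     4,053.8700
  5     1,156.25       980.6168     4,903.0841
  6     1,156.25       948.8310     5,692.9859
  7     1,156.25       918.0755     6,426.5282
  8    26,156.25    20,095.1676   160,761.3405
  Σ                 27,204.8553   188,263.8502
P = 27,204.8553; D_Mac = 6.92023 half-year periods = 3.46011 yrs; D_mod = 3.34796 yrs.
DV01 ≈ 3.34796 × 27,204.8553 × 0.0001 = 9.108072.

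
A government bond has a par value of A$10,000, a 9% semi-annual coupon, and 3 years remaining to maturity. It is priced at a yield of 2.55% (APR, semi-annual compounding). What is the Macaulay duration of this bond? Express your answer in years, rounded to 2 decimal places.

2.72 years

Periodic yield y = 0.01275. Discount each cash flow and weight by its period:
  t   CF        PV=CF/(1+0.01275)^t    t·PV
  1       450.00       444.3347       444.3347
  2       450.00       438.7408       877.4816
  3       450.00       433.2173     1,299.6518
  4       450.00       427.7633     1,711.0531
  5       450.00       422.3780     2,111.8898
  6    10,450.00     9,685.0703    58,110.4221
  Σ                 11,851.5044    64,554.8331
Price P = Σ PV = 11,851.5044.
Macaulay duration = Σ(t·PV) / P = 64,554.8331 / 11,851.5044 = 5.44697 half-year periods.
In years: 5.44697 / 2 = 2.72349 years.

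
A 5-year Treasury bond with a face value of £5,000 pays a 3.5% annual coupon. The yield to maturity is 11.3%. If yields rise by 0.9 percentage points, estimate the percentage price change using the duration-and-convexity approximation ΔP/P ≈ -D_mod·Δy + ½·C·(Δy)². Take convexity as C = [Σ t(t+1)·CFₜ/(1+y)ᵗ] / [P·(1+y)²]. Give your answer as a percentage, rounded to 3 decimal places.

With y = 0.113:
  t   CF        PV=CF/(1+0.113)^t    t·PV        t(t+1)·PV
  1       175.00       157.2327       157.2327         314.4654
  2       175.00       141.2693       282.5386         847.6157
  3       175.00       126.9266       380.7797       1,523.1189
  4       175.00       114.0400       456.1602       2,280.8010
  5     5,175.00     3,029.9435    15,149.7176      90,898.3055
  Σ                  3,569.4121    16,426.4287      95,864.3064
P = 3,569.4121; D_Mac = 4.60200 yrs; D_mod = 4.13477 yrs; C = 21.68053.
Duration effect: -4.13477 × (+0.009) = -0.037213
Convexity effect: 0.5 × 21.68053 × (0.009)² = +0.0008781
ΔP/P ≈ -0.037213 + 0.0008781 = -0.036335 = -3.6335%.

-3.633%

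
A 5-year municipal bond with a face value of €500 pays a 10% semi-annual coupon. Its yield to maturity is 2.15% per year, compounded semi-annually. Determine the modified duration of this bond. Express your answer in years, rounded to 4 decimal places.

Periodic yield y = 0.01075. First find Macaulay duration:
  t   CF        PV=CF/(1+0.01075)^t    t·PV
  1        25.00        24.7341        24.7341
  2        25.00        24.4710        48.9421
  3        25.00        24.2108        72.6323
  4        25.00        23.9533        95.8131
  5        25.00        23.6985       118.4926
  6        25.00        23.4465       140.6788
  7        25.00        23.1971       162.3797
  8        25.00        22.9504       183.6031
  9        25.00        22.7063       204.3566
  10      525.00       471.7607     4,717.6075
  Σ                    685.1287     5,769.2400
P = 685.1287; Macaulay duration = 5,769.2400 / 685.1287 = 8.42067 half-year periods = 4.21033 years.
Modified duration = D_Mac / (1 + y) = 4.21033 / 1.01075 = 4.16555 years.

4.1656 years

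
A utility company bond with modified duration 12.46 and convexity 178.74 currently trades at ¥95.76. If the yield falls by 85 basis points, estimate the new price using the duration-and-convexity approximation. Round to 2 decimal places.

Duration effect: -D_mod·Δy = -12.46 × (-0.0085) = +0.105910
Convexity effect: ½·C·(Δy)² = 0.5 × 178.74 × (-0.0085)² = +0.0064569825
ΔP/P ≈ +0.105910 + 0.0064569825 = +0.1123669825
New price ≈ 95.76 × (1 + 0.1123669825) = 106.5202622442.

¥106.52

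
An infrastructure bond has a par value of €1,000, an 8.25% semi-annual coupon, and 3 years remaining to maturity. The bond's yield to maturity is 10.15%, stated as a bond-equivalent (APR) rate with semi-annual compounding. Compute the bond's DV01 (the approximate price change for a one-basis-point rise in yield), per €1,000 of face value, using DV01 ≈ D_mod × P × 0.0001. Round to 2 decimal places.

€0.25

Periodic yield y = 0.05075.
  t   CF        PV=CF/(1+0.05075)^t    t·PV
  1        41.25        39.2577        39.2577
  2        41.25        37.3616        74.7231
  3        41.25        35.5571       106.6712
  4        41.25        33.8397       135.3588
  5        41.25        32.2053       161.0264
  6     1,041.25       773.6751     4,642.0506
  Σ                    951.8964     5,159.0877
P = 951.8964; D_Mac = 5.41980 half-year periods = 2.70990 yrs; D_mod = 2.57901 yrs.
DV01 ≈ 2.57901 × 951.8964 × 0.0001 = 0.245495.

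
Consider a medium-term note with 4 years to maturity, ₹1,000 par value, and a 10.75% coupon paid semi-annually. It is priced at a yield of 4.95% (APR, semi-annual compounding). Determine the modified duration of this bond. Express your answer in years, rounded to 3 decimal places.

Periodic yield y = 0.02475. First find Macaulay duration:
  t   CF        PV=CF/(1+0.02475)^t    t·PV
  1        53.75        52.4518        52.4518
  2        53.75        51.1850       102.3700
  3        53.75        49.9488       149.8463
  4        53.75        48.7424       194.9695
  5        53.75        47.5651       237.8257
  6        53.75        46.4163       278.4980
  7        53.75        45.2953       317.0670
  8     1,053.75       866.5511     6,932.4087
  Σ                  1,208.1558     8,265.4371
P = 1,208.1558; Macaulay duration = 8,265.4371 / 1,208.1558 = 6.84137 half-year periods = 3.42068 years.
Modified duration = D_Mac / (1 + y) = 3.42068 / 1.02475 = 3.33807 years.

3.338 years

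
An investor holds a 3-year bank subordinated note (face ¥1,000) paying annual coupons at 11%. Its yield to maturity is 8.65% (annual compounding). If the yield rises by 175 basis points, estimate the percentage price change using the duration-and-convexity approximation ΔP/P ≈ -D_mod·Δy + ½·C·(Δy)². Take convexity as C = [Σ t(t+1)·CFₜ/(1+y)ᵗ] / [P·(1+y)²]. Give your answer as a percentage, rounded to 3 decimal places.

-4.246%

With y = 0.0865:
  t   CF        PV=CF/(1+0.0865)^t    t·PV        t(t+1)·PV
  1       110.00       101.2425       101.2425         202.4850
  2       110.00        93.1823       186.3645         559.0935
  3     1,110.00       865.4337     2,596.3010      10,385.2040
  Σ                  1,059.8584     2,883.9080      11,146.7826
P = 1,059.8584; D_Mac = 2.72103 yrs; D_mod = 2.50440 yrs; C = 8.90927.
Duration effect: -2.50440 × (+0.0175) = -0.043827
Convexity effect: 0.5 × 8.90927 × (0.0175)² = +0.0013642
ΔP/P ≈ -0.043827 + 0.0013642 = -0.042463 = -4.2463%.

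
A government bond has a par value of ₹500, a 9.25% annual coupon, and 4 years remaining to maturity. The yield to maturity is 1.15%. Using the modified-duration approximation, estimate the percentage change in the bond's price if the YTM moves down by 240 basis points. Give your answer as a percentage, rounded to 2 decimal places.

+8.51%

Periodic yield y = 0.0115. Modified duration first:
  t   CF        PV=CF/(1+0.0115)^t    t·PV
  1        46.25        45.7242        45.7242
  2        46.25        45.2043        90.4086
  3        46.25        44.6904       134.0711
  4       546.25       521.8286     2,087.3145
  Σ                    657.4475     2,357.5185
P = 657.4475; D_Mac = 3.58587 yrs; D_mod = 3.58587/(1+0.0115) = 3.54510 yrs.
ΔP/P ≈ -D_mod · Δy = -3.54510 × (-0.024) = +0.085082 = +8.5082%.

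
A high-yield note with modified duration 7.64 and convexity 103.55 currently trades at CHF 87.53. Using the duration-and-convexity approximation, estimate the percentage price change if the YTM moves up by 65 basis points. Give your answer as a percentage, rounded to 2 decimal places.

Duration effect: -D_mod·Δy = -7.64 × (+0.0065) = -0.049660
Convexity effect: ½·C·(Δy)² = 0.5 × 103.55 × (0.0065)² = +0.00218749375
ΔP/P ≈ -0.049660 + 0.00218749375 = -0.04747250625
= -4.747250625%.

-4.75%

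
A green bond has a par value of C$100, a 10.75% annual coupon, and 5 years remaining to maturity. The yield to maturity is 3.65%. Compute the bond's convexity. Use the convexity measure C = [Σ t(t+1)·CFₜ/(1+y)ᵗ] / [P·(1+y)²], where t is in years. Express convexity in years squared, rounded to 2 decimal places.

22.30

With y = 0.0365:
  t   CF        PV=CF/(1+0.0365)^t    t·PV        t(t+1)·PV
  1        10.75        10.3714        10.3714          20.7429
  2        10.75        10.0062        20.0124          60.0373
  3        10.75         9.6538        28.9615         115.8462
  4        10.75         9.3139        37.2556         186.2779
  5       110.75        92.5757       462.8787       2,777.2723
  Σ                    131.9211       559.4797       3,160.1765
P = 131.9211.
Convexity = Σ t(t+1)·PV / [P·(1+y)²] = 3,160.1765 / (131.9211 × 1.074332) = 22.29761.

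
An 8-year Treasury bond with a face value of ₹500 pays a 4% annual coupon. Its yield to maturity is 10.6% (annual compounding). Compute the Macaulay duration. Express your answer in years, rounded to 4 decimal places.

6.7183 years

Periodic yield y = 0.106. Discount each cash flow and weight by its year:
  t   CF        PV=CF/(1+0.106)^t    t·PV
  1        20.00        18.0832        18.0832
  2        20.00        16.3501        32.7001
  3        20.00        14.7831        44.3492
  4        20.00        13.3662        53.4650
  5        20.00        12.0852        60.4261
  6        20.00        10.9270        65.5617
  7        20.00         9.8797        69.1580
  8       520.00       232.2535     1,858.0283
  Σ                    327.7280     2,201.7716
Price P = Σ PV = 327.7280.
Macaulay duration = Σ(t·PV) / P = 2,201.7716 / 327.7280 = 6.71829 years.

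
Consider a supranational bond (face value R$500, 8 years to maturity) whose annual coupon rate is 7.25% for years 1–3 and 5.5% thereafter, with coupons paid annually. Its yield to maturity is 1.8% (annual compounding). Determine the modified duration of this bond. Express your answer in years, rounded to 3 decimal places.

Periodic yield y = 0.018. First find Macaulay duration:
  t   CF        PV=CF/(1+0.018)^t    t·PV
  1        36.25        35.6090        35.6090
  2        36.25        34.9794        69.9588
  3        36.25        34.3609       103.0827
  4        27.50        25.6060       102.4240
  5        27.50        25.1532       125.7662
  6        27.50        24.7085       148.2509
  7        27.50        24.2716       169.9011
  8       527.50       457.3411     3,658.7289
  Σ                    662.0298     4,413.7216
P = 662.0298; Macaulay duration = 4,413.7216 / 662.0298 = 6.66695 years.
Modified duration = D_Mac / (1 + y) = 6.66695 / 1.018 = 6.54907 years.

6.549 years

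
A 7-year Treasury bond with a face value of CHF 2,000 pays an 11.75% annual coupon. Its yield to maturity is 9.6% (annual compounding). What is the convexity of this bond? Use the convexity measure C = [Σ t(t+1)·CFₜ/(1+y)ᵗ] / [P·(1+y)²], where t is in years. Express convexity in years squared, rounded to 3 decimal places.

With y = 0.096:
  t   CF        PV=CF/(1+0.096)^t    t·PV        t(t+1)·PV
  1       235.00       214.4161       214.4161         428.8321
  2       235.00       195.6351       391.2702       1,173.8105
  3       235.00       178.4992       535.4975       2,141.9900
  4       235.00       162.8642       651.4568       3,257.2841
  5       235.00       148.5987       742.9936       4,457.9618
  6       235.00       135.5828       813.4967       5,694.4768
  7     2,235.00     1,176.5317     8,235.7222      65,885.7775
  Σ                  2,212.1278    11,584.8531      83,040.1330
P = 2,212.1278.
Convexity = Σ t(t+1)·PV / [P·(1+y)²] = 83,040.1330 / (2,212.1278 × 1.201216) = 31.25048.

31.250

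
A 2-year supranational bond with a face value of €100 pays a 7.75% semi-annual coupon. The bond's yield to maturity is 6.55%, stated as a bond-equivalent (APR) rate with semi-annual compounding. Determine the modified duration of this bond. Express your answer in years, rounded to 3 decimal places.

1.832 years

Periodic yield y = 0.03275. First find Macaulay duration:
  t   CF        PV=CF/(1+0.03275)^t    t·PV
  1        3.875         3.7521         3.7521
  2        3.875         3.6331         7.2663
  3        3.875         3.5179        10.5538
  4      103.875        91.3125       365.2500
  Σ                    102.2157       386.8221
P = 102.2157; Macaulay duration = 386.8221 / 102.2157 = 3.78437 half-year periods = 1.89219 years.
Modified duration = D_Mac / (1 + y) = 1.89219 / 1.03275 = 1.83218 years.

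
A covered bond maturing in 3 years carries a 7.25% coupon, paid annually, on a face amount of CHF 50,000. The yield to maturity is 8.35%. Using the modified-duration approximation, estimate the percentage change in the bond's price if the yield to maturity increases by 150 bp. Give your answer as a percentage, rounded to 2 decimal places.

-3.87%

Periodic yield y = 0.0835. Modified duration first:
  t   CF        PV=CF/(1+0.0835)^t    t·PV
  1     3,625.00     3,345.6391     3,345.6391
  2     3,625.00     3,087.8072     6,175.6145
  3    53,625.00    42,158.0542   126,474.1627
  Σ                 48,591.5006   135,995.4163
P = 48,591.5006; D_Mac = 2.79875 yrs; D_mod = 2.79875/(1+0.0835) = 2.58306 yrs.
ΔP/P ≈ -D_mod · Δy = -2.58306 × (+0.015) = -0.038746 = -3.8746%.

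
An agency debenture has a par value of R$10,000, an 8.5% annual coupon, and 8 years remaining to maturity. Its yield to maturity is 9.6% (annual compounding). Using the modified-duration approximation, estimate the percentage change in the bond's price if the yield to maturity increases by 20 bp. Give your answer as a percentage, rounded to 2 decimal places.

Periodic yield y = 0.096. Modified duration first:
  t   CF        PV=CF/(1+0.096)^t    t·PV
  1       850.00       775.5474       775.5474
  2       850.00       707.6163     1,415.2326
  3       850.00       645.6353     1,936.9059
  4       850.00       589.0833     2,356.3332
  5       850.00       537.4848     2,687.4238
  6       850.00       490.4058     2,942.4348
  7       850.00       447.4506     3,132.1539
  8    10,850.00     5,211.2908    41,690.3261
  Σ                  9,404.5142    56,936.3576
P = 9,404.5142; D_Mac = 6.05415 yrs; D_mod = 6.05415/(1+0.096) = 5.52386 yrs.
ΔP/P ≈ -D_mod · Δy = -5.52386 × (+0.002) = -0.011048 = -1.1048%.

-1.10%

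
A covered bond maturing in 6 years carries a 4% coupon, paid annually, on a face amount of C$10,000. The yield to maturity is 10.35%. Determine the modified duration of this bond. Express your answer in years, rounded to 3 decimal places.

Periodic yield y = 0.1035. First find Macaulay duration:
  t   CF        PV=CF/(1+0.1035)^t    t·PV
  1       400.00       362.4830       362.4830
  2       400.00       328.4848       656.9697
  3       400.00       297.6754       893.0263
  4       400.00       269.7557     1,079.0228
  5       400.00       244.4547     1,222.2733
  6    10,400.00     5,759.6927    34,558.1563
  Σ                  7,262.5463    38,771.9313
P = 7,262.5463; Macaulay duration = 38,771.9313 / 7,262.5463 = 5.33861 years.
Modified duration = D_Mac / (1 + y) = 5.33861 / 1.1035 = 4.83789 years.

4.838 years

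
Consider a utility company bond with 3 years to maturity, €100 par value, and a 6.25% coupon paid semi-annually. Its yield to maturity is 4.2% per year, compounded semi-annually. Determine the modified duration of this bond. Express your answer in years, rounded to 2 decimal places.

Periodic yield y = 0.021. First find Macaulay duration:
  t   CF        PV=CF/(1+0.021)^t    t·PV
  1        3.125         3.0607         3.0607
  2        3.125         2.9978         5.9955
  3        3.125         2.9361         8.8083
  4        3.125         2.8757        11.5029
  5        3.125         2.8166        14.0829
  6      103.125        91.0352       546.2114
  Σ                    105.7221       589.6618
P = 105.7221; Macaulay duration = 589.6618 / 105.7221 = 5.57747 half-year periods = 2.78873 years.
Modified duration = D_Mac / (1 + y) = 2.78873 / 1.021 = 2.73137 years.

2.73 years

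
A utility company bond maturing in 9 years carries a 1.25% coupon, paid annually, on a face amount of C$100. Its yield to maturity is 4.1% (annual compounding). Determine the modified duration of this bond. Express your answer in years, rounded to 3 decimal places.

Periodic yield y = 0.041. First find Macaulay duration:
  t   CF        PV=CF/(1+0.041)^t    t·PV
  1         1.25         1.2008         1.2008
  2         1.25         1.1535         2.3070
  3         1.25         1.1080         3.3241
  4         1.25         1.0644         4.2576
  5         1.25         1.0225         5.1124
  6         1.25         0.9822         5.8933
  7         1.25         0.9435         6.6047
  8         1.25         0.9064         7.2509
  9       101.25        70.5242       634.7182
  Σ                     78.9055       670.6690
P = 78.9055; Macaulay duration = 670.6690 / 78.9055 = 8.49964 years.
Modified duration = D_Mac / (1 + y) = 8.49964 / 1.041 = 8.16488 years.

8.165 years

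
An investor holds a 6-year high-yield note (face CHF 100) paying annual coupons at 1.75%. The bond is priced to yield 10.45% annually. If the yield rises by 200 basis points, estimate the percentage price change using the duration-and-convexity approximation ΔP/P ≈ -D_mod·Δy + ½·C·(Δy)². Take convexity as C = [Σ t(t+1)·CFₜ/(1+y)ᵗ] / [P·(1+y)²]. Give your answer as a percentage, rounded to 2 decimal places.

-9.62%

With y = 0.1045:
  t   CF        PV=CF/(1+0.1045)^t    t·PV        t(t+1)·PV
  1         1.75         1.5844         1.5844           3.1689
  2         1.75         1.4345         2.8690           8.6071
  3         1.75         1.2988         3.8964          15.5856
  4         1.75         1.1759         4.7037          23.5183
  5         1.75         1.0647         5.3233          31.9397
  6       101.75        56.0454       336.2725       2,353.9075
  Σ                     62.6037       354.6493       2,436.7269
P = 62.6037; D_Mac = 5.66499 yrs; D_mod = 5.12901 yrs; C = 31.90621.
Duration effect: -5.12901 × (+0.02) = -0.102580
Convexity effect: 0.5 × 31.90621 × (0.02)² = +0.0063812
ΔP/P ≈ -0.102580 + 0.0063812 = -0.096199 = -9.6199%.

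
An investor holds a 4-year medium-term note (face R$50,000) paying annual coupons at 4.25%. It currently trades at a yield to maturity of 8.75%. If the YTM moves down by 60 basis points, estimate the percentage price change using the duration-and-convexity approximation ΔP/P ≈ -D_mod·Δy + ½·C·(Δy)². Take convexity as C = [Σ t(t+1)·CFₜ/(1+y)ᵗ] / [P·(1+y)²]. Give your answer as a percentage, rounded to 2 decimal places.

With y = 0.0875:
  t   CF        PV=CF/(1+0.0875)^t    t·PV        t(t+1)·PV
  1     2,125.00     1,954.0230     1,954.0230       3,908.0460
  2     2,125.00     1,796.8027     3,593.6055      10,780.8165
  3     2,125.00     1,652.2324     4,956.6972      19,826.7889
  4    52,125.00    37,267.3923   149,069.5693     745,347.8467
  Σ                 42,670.4505   159,573.8951     779,863.4981
P = 42,670.4505; D_Mac = 3.73968 yrs; D_mod = 3.43879 yrs; C = 15.45371.
Duration effect: -3.43879 × (-0.006) = +0.020633
Convexity effect: 0.5 × 15.45371 × (-0.006)² = +0.0002782
ΔP/P ≈ +0.020633 + 0.0002782 = +0.020911 = +2.0911%.

+2.09%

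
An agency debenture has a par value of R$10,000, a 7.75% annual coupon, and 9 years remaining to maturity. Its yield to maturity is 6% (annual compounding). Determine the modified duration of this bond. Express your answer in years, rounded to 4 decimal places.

Periodic yield y = 0.06. First find Macaulay duration:
  t   CF        PV=CF/(1+0.06)^t    t·PV
  1       775.00       731.1321       731.1321
  2       775.00       689.7472     1,379.4945
  3       775.00       650.7049     1,952.1148
  4       775.00       613.8726     2,455.4904
  5       775.00       579.1251     2,895.6254
  6       775.00       546.3444     3,278.0665
  7       775.00       515.4193     3,607.9348
  8       775.00       486.2446     3,889.9567
  9    10,775.00     6,377.7059    57,399.3535
  Σ                 11,190.2961    77,589.1687
P = 11,190.2961; Macaulay duration = 77,589.1687 / 11,190.2961 = 6.93361 years.
Modified duration = D_Mac / (1 + y) = 6.93361 / 1.06 = 6.54114 years.

6.5411 years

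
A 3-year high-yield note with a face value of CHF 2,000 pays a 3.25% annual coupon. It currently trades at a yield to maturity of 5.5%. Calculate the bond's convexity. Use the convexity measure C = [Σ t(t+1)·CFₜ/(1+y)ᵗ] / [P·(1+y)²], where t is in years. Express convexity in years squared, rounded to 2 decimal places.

With y = 0.055:
  t   CF        PV=CF/(1+0.055)^t    t·PV        t(t+1)·PV
  1        65.00        61.6114        61.6114         123.2227
  2        65.00        58.3994       116.7988         350.3964
  3     2,065.00     1,758.5822     5,275.7466      21,102.9866
  Σ                  1,878.5930     5,454.1568      21,576.6058
P = 1,878.5930.
Convexity = Σ t(t+1)·PV / [P·(1+y)²] = 21,576.6058 / (1,878.5930 × 1.113025) = 10.31919.

10.32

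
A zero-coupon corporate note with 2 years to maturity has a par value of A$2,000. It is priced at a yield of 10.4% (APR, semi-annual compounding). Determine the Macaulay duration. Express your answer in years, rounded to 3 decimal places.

A zero-coupon bond has a single cash flow at maturity, so its Macaulay duration equals its maturity: 2 years.
(Equivalently: 4 semi-annual periods ÷ 2 = 2 years.)

2.000 years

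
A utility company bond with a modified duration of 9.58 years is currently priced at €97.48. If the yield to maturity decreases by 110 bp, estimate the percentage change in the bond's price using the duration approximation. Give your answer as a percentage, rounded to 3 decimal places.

+10.538%

Duration approximation: ΔP/P ≈ -D_mod · Δy = -9.58 × (-0.011) = +0.105380.
As a percentage: +10.5380%.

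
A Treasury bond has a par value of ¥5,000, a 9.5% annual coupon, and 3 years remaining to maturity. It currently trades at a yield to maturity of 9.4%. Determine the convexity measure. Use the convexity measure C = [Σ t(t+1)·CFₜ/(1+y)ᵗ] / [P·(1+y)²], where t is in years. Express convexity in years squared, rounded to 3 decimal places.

8.906

With y = 0.094:
  t   CF        PV=CF/(1+0.094)^t    t·PV        t(t+1)·PV
  1       475.00       434.1865       434.1865         868.3729
  2       475.00       396.8798       793.7595       2,381.2786
  3     5,475.00     4,181.5005    12,544.5016      50,178.0065
  Σ                  5,012.5668    13,772.4476      53,427.6581
P = 5,012.5668.
Convexity = Σ t(t+1)·PV / [P·(1+y)²] = 53,427.6581 / (5,012.5668 × 1.196836) = 8.90577.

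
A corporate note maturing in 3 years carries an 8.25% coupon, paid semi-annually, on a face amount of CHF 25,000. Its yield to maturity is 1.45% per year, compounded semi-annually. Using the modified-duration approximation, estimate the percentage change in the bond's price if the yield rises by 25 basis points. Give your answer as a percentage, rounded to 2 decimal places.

-0.68%

Periodic yield y = 0.00725. Modified duration first:
  t   CF        PV=CF/(1+0.00725)^t    t·PV
  1     1,031.25     1,023.8273     1,023.8273
  2     1,031.25     1,016.4579     2,032.9159
  3     1,031.25     1,009.1417     3,027.4250
  4     1,031.25     1,001.8780     4,007.5122
  5     1,031.25       994.6667     4,973.3335
  6    26,031.25    24,927.0777   149,562.4660
  Σ                 29,973.0492   164,627.4797
P = 29,973.0492; D_Mac = 5.49252 half-year periods = 2.74626 yrs; D_mod = 2.74626/(1+0.00725) = 2.72649 yrs.
ΔP/P ≈ -D_mod · Δy = -2.72649 × (+0.0025) = -0.006816 = -0.6816%.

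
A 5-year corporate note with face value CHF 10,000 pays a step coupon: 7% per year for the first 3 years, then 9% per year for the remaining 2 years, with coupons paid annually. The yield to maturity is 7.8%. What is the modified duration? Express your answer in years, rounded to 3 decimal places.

Periodic yield y = 0.078. First find Macaulay duration:
  t   CF        PV=CF/(1+0.078)^t    t·PV
  1       700.00       649.3506       649.3506
  2       700.00       602.3661     1,204.7322
  3       700.00       558.7812     1,676.3435
  4       900.00       666.4498     2,665.7993
  5    10,900.00     7,487.4286    37,437.1430
  Σ                  9,964.3763    43,633.3686
P = 9,964.3763; Macaulay duration = 43,633.3686 / 9,964.3763 = 4.37894 years.
Modified duration = D_Mac / (1 + y) = 4.37894 / 1.078 = 4.06209 years.

4.062 years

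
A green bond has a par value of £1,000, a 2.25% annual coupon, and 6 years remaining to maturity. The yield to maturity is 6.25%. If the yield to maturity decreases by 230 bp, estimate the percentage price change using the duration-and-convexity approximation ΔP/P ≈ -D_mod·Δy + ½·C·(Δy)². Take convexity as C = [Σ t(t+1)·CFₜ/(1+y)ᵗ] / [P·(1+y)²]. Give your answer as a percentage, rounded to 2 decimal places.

+13.10%

With y = 0.0625:
  t   CF        PV=CF/(1+0.0625)^t    t·PV        t(t+1)·PV
  1        22.50        21.1765        21.1765          42.3529
  2        22.50        19.9308        39.8616         119.5848
  3        22.50        18.7584        56.2752         225.1008
  4        22.50        17.6550        70.6198         353.0992
  5        22.50        16.6164        83.0822         498.4930
  6     1,022.50       710.7055     4,264.2331      29,849.6315
  Σ                    804.8426     4,535.2483      31,088.2623
P = 804.8426; D_Mac = 5.63495 yrs; D_mod = 5.30348 yrs; C = 34.21587.
Duration effect: -5.30348 × (-0.023) = +0.121980
Convexity effect: 0.5 × 34.21587 × (-0.023)² = +0.0090501
ΔP/P ≈ +0.121980 + 0.0090501 = +0.131030 = +13.1030%.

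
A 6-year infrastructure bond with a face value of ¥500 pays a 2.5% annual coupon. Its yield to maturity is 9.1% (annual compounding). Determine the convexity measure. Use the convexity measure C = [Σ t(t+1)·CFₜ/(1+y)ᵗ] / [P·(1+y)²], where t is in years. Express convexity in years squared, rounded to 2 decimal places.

With y = 0.091:
  t   CF        PV=CF/(1+0.091)^t    t·PV        t(t+1)·PV
  1        12.50        11.4574        11.4574          22.9148
  2        12.50        10.5017        21.0034          63.0103
  3        12.50         9.6258        28.8773         115.5093
  4        12.50         8.8229        35.2916         176.4579
  5        12.50         8.0870        40.4349         242.6093
  6       512.50       303.9103     1,823.4616      12,764.2310
  Σ                    352.4050     1,960.5262      13,384.7326
P = 352.4050.
Convexity = Σ t(t+1)·PV / [P·(1+y)²] = 13,384.7326 / (352.4050 × 1.190281) = 31.90936.

31.91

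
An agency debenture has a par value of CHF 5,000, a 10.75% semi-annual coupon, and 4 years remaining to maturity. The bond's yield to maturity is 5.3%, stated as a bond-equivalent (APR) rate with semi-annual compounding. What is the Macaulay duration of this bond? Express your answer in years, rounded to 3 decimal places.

Periodic yield y = 0.0265. Discount each cash flow and weight by its period:
  t   CF        PV=CF/(1+0.0265)^t    t·PV
  1       268.75       261.8120       261.8120
  2       268.75       255.0531       510.1062
  3       268.75       248.4687       745.4060
  4       268.75       242.0542       968.2169
  5       268.75       235.8054     1,179.0269
  6       268.75       229.7179     1,378.3071
  7       268.75       223.7875     1,566.5124
  8     5,268.75     4,274.0142    34,192.1137
  Σ                  5,970.7129    40,801.5011
Price P = Σ PV = 5,970.7129.
Macaulay duration = Σ(t·PV) / P = 40,801.5011 / 5,970.7129 = 6.83361 half-year periods.
In years: 6.83361 / 2 = 3.41680 years.

3.417 years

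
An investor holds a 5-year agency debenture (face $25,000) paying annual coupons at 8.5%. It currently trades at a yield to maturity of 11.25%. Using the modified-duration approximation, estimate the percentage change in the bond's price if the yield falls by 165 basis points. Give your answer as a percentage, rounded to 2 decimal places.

+6.28%

Periodic yield y = 0.1125. Modified duration first:
  t   CF        PV=CF/(1+0.1125)^t    t·PV
  1     2,125.00     1,910.1124     1,910.1124
  2     2,125.00     1,716.9549     3,433.9099
  3     2,125.00     1,543.3303     4,629.9908
  4     2,125.00     1,387.2632     5,549.0527
  5    27,125.00    15,917.3090    79,586.5452
  Σ                 22,474.9698    95,109.6110
P = 22,474.9698; D_Mac = 4.23180 yrs; D_mod = 4.23180/(1+0.1125) = 3.80387 yrs.
ΔP/P ≈ -D_mod · Δy = -3.80387 × (-0.0165) = +0.062764 = +6.2764%.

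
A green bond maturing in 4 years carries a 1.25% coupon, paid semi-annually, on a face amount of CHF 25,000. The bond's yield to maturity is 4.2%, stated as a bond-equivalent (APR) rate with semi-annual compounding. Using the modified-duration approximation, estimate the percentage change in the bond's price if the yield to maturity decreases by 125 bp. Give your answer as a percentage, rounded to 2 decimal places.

+4.78%

Periodic yield y = 0.021. Modified duration first:
  t   CF        PV=CF/(1+0.021)^t    t·PV
  1       156.25       153.0362       153.0362
  2       156.25       149.8886       299.7772
  3       156.25       146.8057       440.4170
  4       156.25       143.7862       575.1446
  5       156.25       140.8287       704.1437
  6       156.25       137.9322       827.5930
  7       156.25       135.0952       945.6662
  8    25,156.25    21,302.9607   170,423.6853
  Σ                 22,310.3334   174,369.4632
P = 22,310.3334; D_Mac = 7.81564 half-year periods = 3.90782 yrs; D_mod = 3.90782/(1+0.021) = 3.82744 yrs.
ΔP/P ≈ -D_mod · Δy = -3.82744 × (-0.0125) = +0.047843 = +4.7843%.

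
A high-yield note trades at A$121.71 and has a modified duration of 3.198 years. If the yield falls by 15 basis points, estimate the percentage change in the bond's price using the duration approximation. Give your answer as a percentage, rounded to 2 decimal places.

+0.48%

Duration approximation: ΔP/P ≈ -D_mod · Δy = -3.198 × (-0.0015) = +0.004797.
As a percentage: +0.4797%.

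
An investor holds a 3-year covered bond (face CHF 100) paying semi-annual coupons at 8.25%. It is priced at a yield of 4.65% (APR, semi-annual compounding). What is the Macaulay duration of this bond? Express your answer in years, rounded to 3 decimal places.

Periodic yield y = 0.02325. Discount each cash flow and weight by its period:
  t   CF        PV=CF/(1+0.02325)^t    t·PV
  1        4.125         4.0313         4.0313
  2        4.125         3.9397         7.8794
  3        4.125         3.8502        11.5505
  4        4.125         3.7627        15.0507
  5        4.125         3.6772        18.3859
  6      104.125        90.7119       544.2717
  Σ                    109.9729       601.1694
Price P = Σ PV = 109.9729.
Macaulay duration = Σ(t·PV) / P = 601.1694 / 109.9729 = 5.46652 half-year periods.
In years: 5.46652 / 2 = 2.73326 years.

2.733 years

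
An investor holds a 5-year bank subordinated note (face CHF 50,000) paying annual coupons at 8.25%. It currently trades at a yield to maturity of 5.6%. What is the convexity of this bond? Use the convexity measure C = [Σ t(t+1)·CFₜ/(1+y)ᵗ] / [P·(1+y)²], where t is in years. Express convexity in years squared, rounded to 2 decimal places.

With y = 0.056:
  t   CF        PV=CF/(1+0.056)^t    t·PV        t(t+1)·PV
  1     4,125.00     3,906.2500     3,906.2500       7,812.5000
  2     4,125.00     3,699.1004     7,398.2008      22,194.6023
  3     4,125.00     3,502.9360    10,508.8079      42,035.2316
  4     4,125.00     3,317.1742    13,268.6968      66,343.4842
  5    54,125.00    41,217.1841   206,085.9206   1,236,515.5239
  Σ                 55,642.6447   241,167.8761   1,374,901.3419
P = 55,642.6447.
Convexity = Σ t(t+1)·PV / [P·(1+y)²] = 1,374,901.3419 / (55,642.6447 × 1.115136) = 22.15827.

22.16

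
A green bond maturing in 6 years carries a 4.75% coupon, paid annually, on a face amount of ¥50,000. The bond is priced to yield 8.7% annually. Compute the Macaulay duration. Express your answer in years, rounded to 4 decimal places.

5.2820 years

Periodic yield y = 0.087. Discount each cash flow and weight by its year:
  t   CF        PV=CF/(1+0.087)^t    t·PV
  1     2,375.00     2,184.9126     2,184.9126
  2     2,375.00     2,010.0392     4,020.0784
  3     2,375.00     1,849.1621     5,547.4863
  4     2,375.00     1,701.1611     6,804.6443
  5     2,375.00     1,565.0056     7,825.0280
  6    52,375.00    31,750.2224   190,501.3343
  Σ                 41,060.5029   216,883.4838
Price P = Σ PV = 41,060.5029.
Macaulay duration = Σ(t·PV) / P = 216,883.4838 / 41,060.5029 = 5.28205 years.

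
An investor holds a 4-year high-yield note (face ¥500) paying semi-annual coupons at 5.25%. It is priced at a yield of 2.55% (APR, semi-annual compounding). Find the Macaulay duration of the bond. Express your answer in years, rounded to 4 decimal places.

Periodic yield y = 0.01275. Discount each cash flow and weight by its period:
  t   CF        PV=CF/(1+0.01275)^t    t·PV
  1       13.125        12.9598        12.9598
  2       13.125        12.7966        25.5932
  3       13.125        12.6355        37.9065
  4       13.125        12.4764        49.9057
  5       13.125        12.3194        61.5968
  6       13.125        12.1643        72.9856
  7       13.125        12.0111        84.0778
  8      513.125       463.6659     3,709.3272
  Σ                    551.0289     4,054.3526
Price P = Σ PV = 551.0289.
Macaulay duration = Σ(t·PV) / P = 4,054.3526 / 551.0289 = 7.35779 half-year periods.
In years: 7.35779 / 2 = 3.67889 years.

3.6789 years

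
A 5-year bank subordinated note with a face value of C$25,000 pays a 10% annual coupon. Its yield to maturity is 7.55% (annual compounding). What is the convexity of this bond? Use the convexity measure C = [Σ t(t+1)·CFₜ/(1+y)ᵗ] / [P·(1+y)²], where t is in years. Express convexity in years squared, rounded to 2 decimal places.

20.53

With y = 0.0755:
  t   CF        PV=CF/(1+0.0755)^t    t·PV        t(t+1)·PV
  1     2,500.00     2,324.5002     2,324.5002       4,649.0005
  2     2,500.00     2,161.3205     4,322.6411      12,967.9232
  3     2,500.00     2,009.5960     6,028.7881      24,115.1524
  4     2,500.00     1,868.5226     7,474.0903      37,370.4515
  5    27,500.00    19,110.8771    95,554.3856     573,326.3138
  Σ                 27,474.8165   115,704.4053     652,428.8414
P = 27,474.8165.
Convexity = Σ t(t+1)·PV / [P·(1+y)²] = 652,428.8414 / (27,474.8165 × 1.156700) = 20.52946.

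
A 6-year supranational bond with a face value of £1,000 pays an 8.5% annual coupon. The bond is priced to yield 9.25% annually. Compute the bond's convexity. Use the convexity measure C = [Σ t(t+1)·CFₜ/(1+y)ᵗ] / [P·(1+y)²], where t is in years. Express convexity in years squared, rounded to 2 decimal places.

With y = 0.0925:
  t   CF        PV=CF/(1+0.0925)^t    t·PV        t(t+1)·PV
  1        85.00        77.8032        77.8032         155.6064
  2        85.00        71.2157       142.4315         427.2945
  3        85.00        65.1860       195.5581         782.2325
  4        85.00        59.6669       238.6674       1,193.3371
  5        85.00        54.6150       273.0748       1,638.4491
  6     1,085.00       638.1181     3,828.7086      26,800.9603
  Σ                    966.6049     4,756.2437      30,997.8798
P = 966.6049.
Convexity = Σ t(t+1)·PV / [P·(1+y)²] = 30,997.8798 / (966.6049 × 1.193556) = 26.86829.

26.87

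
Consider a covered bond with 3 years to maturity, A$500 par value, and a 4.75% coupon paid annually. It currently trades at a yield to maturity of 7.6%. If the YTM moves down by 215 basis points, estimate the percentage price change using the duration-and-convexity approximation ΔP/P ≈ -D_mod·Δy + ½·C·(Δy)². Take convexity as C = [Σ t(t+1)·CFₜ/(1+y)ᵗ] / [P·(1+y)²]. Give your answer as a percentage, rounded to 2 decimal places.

With y = 0.076:
  t   CF        PV=CF/(1+0.076)^t    t·PV        t(t+1)·PV
  1        23.75        22.0725        22.0725          44.1450
  2        23.75        20.5135        41.0269         123.0808
  3       523.75       420.4237     1,261.2712       5,045.0848
  Σ                    463.0097     1,324.3706       5,212.3106
P = 463.0097; D_Mac = 2.86035 yrs; D_mod = 2.65832 yrs; C = 9.72334.
Duration effect: -2.65832 × (-0.0215) = +0.057154
Convexity effect: 0.5 × 9.72334 × (-0.0215)² = +0.0022473
ΔP/P ≈ +0.057154 + 0.0022473 = +0.059401 = +5.9401%.

+5.94%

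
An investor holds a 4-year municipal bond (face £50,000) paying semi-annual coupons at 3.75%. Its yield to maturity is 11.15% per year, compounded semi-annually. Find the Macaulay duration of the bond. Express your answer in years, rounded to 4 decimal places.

3.7076 years

Periodic yield y = 0.05575. Discount each cash flow and weight by its period:
  t   CF        PV=CF/(1+0.05575)^t    t·PV
  1       937.50       887.9943       887.9943
  2       937.50       841.1028     1,682.2057
  3       937.50       796.6875     2,390.0625
  4       937.50       754.6176     3,018.4703
  5       937.50       714.7692     3,573.8460
  6       937.50       677.0250     4,062.1503
  7       937.50       641.2740     4,488.9181
  8    50,937.50    33,002.6570   264,021.2557
  Σ                 38,316.1275   284,124.9029
Price P = Σ PV = 38,316.1275.
Macaulay duration = Σ(t·PV) / P = 284,124.9029 / 38,316.1275 = 7.41528 half-year periods.
In years: 7.41528 / 2 = 3.70764 years.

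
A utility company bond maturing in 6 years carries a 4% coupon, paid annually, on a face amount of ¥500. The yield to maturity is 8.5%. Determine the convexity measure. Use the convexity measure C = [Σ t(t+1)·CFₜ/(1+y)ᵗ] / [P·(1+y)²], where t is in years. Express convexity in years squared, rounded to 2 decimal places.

With y = 0.085:
  t   CF        PV=CF/(1+0.085)^t    t·PV        t(t+1)·PV
  1        20.00        18.4332        18.4332          36.8664
  2        20.00        16.9891        33.9782         101.9346
  3        20.00        15.6582        46.9745         187.8979
  4        20.00        14.4315        57.7259         288.6297
  5        20.00        13.3009        66.5045         399.0273
  6       520.00       318.7314     1,912.3887      13,386.7208
  Σ                    397.5443     2,136.0050      14,401.0767
P = 397.5443.
Convexity = Σ t(t+1)·PV / [P·(1+y)²] = 14,401.0767 / (397.5443 × 1.177225) = 30.77159.

30.77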